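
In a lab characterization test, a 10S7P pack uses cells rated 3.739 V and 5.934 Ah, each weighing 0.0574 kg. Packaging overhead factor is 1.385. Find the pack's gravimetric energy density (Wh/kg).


Step 1: V_pack = 10 * 3.739 = 37.39 V
Step 2: C_pack = 7 * 5.934 = 41.538 Ah
Step 3: E_pack = V_pack * C_pack = 37.39 * 41.538 = 1553.1 Wh
Step 4: m_pack = 10 * 7 * 0.0574 * 1.385 = 5.5649 kg
Step 5: ED = E_pack / m_pack = 1553.1 / 5.5649 = 279.1 Wh/kg

279.1 Wh/kg


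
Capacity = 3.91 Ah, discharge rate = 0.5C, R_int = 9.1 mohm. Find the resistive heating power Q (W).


Convert: R = 9.1 mohm = 0.0091 ohm
Step 1: I = C_rate * capacity = 0.5 * 3.91 = 1.955 A
Step 2: Q = I^2 * R = 1.955^2 * 0.0091 = 3.822 * 0.0091 = 0.03478 W

0.03478 W


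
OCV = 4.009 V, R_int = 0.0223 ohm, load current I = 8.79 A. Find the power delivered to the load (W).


Step 1: V_terminal = OCV - I*R = 4.009 - 8.79 * 0.0223 = 3.813 V
Step 2: P_out = V_terminal * I = 3.813 * 8.79 = 33.52 W

33.52 W


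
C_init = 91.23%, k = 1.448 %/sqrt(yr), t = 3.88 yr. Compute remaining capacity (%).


Step 1: sqrt(3.88 yr) = 1.9698
Step 2: drop = 1.448 * 1.9698 = 2.8523
Step 3: C_final = 91.23 - 2.8523 = 88.38%

88.38%


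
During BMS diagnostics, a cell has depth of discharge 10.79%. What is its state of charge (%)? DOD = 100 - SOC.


SOC = 100 - DOD = 100 - 10.79 = 89.21%

89.21%


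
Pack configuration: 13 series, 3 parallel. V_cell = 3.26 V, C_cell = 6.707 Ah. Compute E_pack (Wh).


V_pack = 13 * 3.26 = 42.38 V
C_pack = 3 * 6.707 = 20.121 Ah
E = V_pack * C_pack = 42.38 * 20.121 = 852.7 Wh

852.7 Wh


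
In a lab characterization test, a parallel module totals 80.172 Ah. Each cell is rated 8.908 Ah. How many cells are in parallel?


n = C_total / C_cell = 80.172 / 8.908 = 9

9


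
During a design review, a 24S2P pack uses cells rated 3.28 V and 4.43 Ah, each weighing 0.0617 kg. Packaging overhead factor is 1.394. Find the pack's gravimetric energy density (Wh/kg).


Step 1: V_pack = 24 * 3.28 = 78.72 V
Step 2: C_pack = 2 * 4.43 = 8.86 Ah
Step 3: E_pack = V_pack * C_pack = 78.72 * 8.86 = 697.46 Wh
Step 4: m_pack = 24 * 2 * 0.0617 * 1.394 = 4.1285 kg
Step 5: ED = E_pack / m_pack = 697.46 / 4.1285 = 168.9 Wh/kg

168.9 Wh/kg


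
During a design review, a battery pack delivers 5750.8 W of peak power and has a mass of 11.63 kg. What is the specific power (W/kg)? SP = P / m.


Specific power = 5750.8 W / 11.63 kg = 494.5 W/kg

494.5 W/kg


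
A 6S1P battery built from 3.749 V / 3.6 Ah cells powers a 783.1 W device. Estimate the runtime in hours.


Step 1: E_pack = Ns * V_cell * Np * C_cell = 6 * 3.749 * 1 * 3.6 = 80.978 Wh
Step 2: t = E_pack / P = 80.978 / 783.1 = 0.1034 hr

0.1034 hr


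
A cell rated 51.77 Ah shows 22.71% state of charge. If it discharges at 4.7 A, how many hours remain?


Step 1: remaining = SOC/100 * C_total = 22.71/100 * 51.77 = 11.757 Ah
Step 2: t = remaining / I = 11.757 / 4.7 = 2.501 hr

2.501 hr


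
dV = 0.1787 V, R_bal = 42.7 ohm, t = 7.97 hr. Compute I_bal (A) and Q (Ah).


First, Ohm's law: I_bal = 0.1787 V / 42.7 ohm = 0.004185 A
Then Q = I * t = 0.004185 A * 7.97 hr = 0.03335 Ah

I=0.004185 A, Q=0.03335 Ah


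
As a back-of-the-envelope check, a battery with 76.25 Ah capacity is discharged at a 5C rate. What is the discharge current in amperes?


I = C_rate * capacity = 5 * 76.25 = 381.25 A

381.25 A


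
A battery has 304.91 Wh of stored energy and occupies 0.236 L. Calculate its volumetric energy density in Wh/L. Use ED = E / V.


ED = E / V = 304.91 / 0.236 = 1292 Wh/L

1292 Wh/L


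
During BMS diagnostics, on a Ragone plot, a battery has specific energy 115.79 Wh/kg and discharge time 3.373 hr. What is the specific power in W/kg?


P_specific = E / t = 115.79 / 3.373 = 34.33 W/kg

34.33 W/kg


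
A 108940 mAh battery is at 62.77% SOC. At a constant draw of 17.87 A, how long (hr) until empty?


Convert: C_total = 108940 mAh = 108.94 Ah
Step 1: remaining = SOC/100 * C_total = 62.77/100 * 108.94 = 68.382 Ah
Step 2: t = remaining / I = 68.382 / 17.87 = 3.827 hr

3.827 hr


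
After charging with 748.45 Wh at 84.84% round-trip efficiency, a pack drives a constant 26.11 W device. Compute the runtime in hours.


Step 1: E_discharge = eta/100 * E_charge = 84.84/100 * 748.45 = 634.98 Wh
Step 2: t = E_discharge / P = 634.98 / 26.11 = 24.32 hr

24.32 hr


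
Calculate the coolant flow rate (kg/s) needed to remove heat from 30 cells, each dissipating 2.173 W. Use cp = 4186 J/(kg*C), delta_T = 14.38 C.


Q_total = 30 * 2.173 = 65.19 W
m_dot = Q_total / (cp * dT) = 65.19 / (4186 * 14.38) = 0.001083 kg/s

0.001083 kg/s


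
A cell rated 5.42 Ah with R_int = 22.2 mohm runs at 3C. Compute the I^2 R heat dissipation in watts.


Convert: R = 22.2 mohm = 0.0222 ohm
Step 1: I = C_rate * capacity = 3 * 5.42 = 16.26 A
Step 2: Q = I^2 * R = 16.26^2 * 0.0222 = 264.39 * 0.0222 = 5.869 W

5.869 W


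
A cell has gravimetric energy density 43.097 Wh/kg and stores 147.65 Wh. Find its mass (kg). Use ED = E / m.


m = E / ED = 147.65 / 43.097 = 3.426 kg

3.426 kg


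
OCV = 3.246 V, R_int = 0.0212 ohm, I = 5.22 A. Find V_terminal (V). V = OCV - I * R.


IR drop = 5.22 * 0.0212 = 0.11066 V
V = 3.246 - 0.11066 = 3.135 V

3.135 V


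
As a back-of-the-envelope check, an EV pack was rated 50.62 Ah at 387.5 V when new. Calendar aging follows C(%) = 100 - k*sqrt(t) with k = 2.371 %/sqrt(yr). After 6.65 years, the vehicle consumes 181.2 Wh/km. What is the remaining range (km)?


Step 1: capacity retention = 100 - 2.371 * sqrt(6.65) = 100 - 2.371 * 2.5788 = 93.886%
Step 2: C_now = 50.62 * 93.886/100 = 47.525 Ah
Step 3: E_pack = V * C_now = 387.5 * 47.525 = 18416 Wh
Step 4: range = E_pack / consumption = 18416 / 181.2 = 101.6 km

101.6 km


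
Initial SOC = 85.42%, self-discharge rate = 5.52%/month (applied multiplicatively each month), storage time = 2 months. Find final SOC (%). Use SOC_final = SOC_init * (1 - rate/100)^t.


decay = (1 - 5.52/100)^2 = 0.89265
SOC_final = 85.42 * 0.89265 = 76.25%

76.25%


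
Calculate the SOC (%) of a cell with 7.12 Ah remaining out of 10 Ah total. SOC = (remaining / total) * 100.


SOC% = 7.12 / 10 * 100 = 71.20%

71.20%


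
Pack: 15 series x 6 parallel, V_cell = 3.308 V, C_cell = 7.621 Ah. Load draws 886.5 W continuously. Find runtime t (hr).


Step 1: E_pack = Ns * V_cell * Np * C_cell = 15 * 3.308 * 6 * 7.621 = 2268.9 Wh
Step 2: t = E_pack / P = 2268.9 / 886.5 = 2.559 hr

2.559 hr


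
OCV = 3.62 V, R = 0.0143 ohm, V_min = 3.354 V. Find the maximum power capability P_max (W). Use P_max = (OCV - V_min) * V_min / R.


dV = OCV - V_min = 0.266 V (so I_max = dV / R)
P_max = dV * V_min / R = 0.266 * 3.354 / 0.0143 = 62.39 W

62.39 W


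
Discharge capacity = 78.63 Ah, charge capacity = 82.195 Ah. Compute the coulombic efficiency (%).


Coulombic efficiency = 78.63/82.195 * 100% = 95.66%

95.66%


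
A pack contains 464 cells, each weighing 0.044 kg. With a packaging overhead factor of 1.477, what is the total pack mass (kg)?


m_pack = n * m_cell * overhead = 464 * 0.044 * 1.477 = 30.15 kg

30.15 kg


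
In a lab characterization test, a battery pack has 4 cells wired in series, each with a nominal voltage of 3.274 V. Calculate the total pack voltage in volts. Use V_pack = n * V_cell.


Series voltages add: 4 * 3.274 V = 13.096 V

13.096 V


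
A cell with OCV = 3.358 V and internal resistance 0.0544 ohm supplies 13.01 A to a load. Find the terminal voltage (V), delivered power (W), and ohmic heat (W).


Step 1: V_terminal = OCV - I*R = 3.358 - 13.01 * 0.0544 = 2.6503 V
Step 2: P_out = V_terminal * I = 2.6503 * 13.01 = 34.48 W
Step 3: Q = I^2 * R = 13.01^2 * 0.0544 = 9.208 W

V=2.6503 V, P=34.48 W, Q=9.208 W


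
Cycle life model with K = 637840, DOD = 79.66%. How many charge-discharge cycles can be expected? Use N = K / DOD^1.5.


DOD^1.5 = 710.99
N = K / DOD^1.5 = 637840 / 710.99 = 897.1

897.1 cycles


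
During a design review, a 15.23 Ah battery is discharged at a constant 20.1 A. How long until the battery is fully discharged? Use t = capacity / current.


t = capacity / current = 15.23 / 20.1 = 0.7577 hr

0.7577 hr


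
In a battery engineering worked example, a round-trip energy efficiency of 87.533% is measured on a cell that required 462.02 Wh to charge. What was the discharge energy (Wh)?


E_dis = eta/100 * E_chg = 87.533/100 * 462.02 = 404.4 Wh

404.4 Wh


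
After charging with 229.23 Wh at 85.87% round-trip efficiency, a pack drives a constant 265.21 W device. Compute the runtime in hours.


Step 1: E_discharge = eta/100 * E_charge = 85.87/100 * 229.23 = 196.84 Wh
Step 2: t = E_discharge / P = 196.84 / 265.21 = 0.7422 hr

0.7422 hr


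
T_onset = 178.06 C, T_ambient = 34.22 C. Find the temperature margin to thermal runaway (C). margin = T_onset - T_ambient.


Safety margin = 178.06 C - 34.22 C = 143.84 C

143.84 C


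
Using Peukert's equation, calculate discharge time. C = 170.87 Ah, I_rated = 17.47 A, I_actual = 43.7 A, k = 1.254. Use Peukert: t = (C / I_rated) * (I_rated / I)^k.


t_rated = C / I_rated = 170.87 / 17.47 = 9.7808 hr
(I_rated/I)^k = (0.39977)^1.254 = 0.31672
t = t_rated * (I_rated/I)^k = 9.7808 * 0.31672 = 3.098 hr

3.098 hr


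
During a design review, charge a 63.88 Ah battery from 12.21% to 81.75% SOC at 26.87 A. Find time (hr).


Step 1: dSOC = 81.75% - 12.21% = 69.54%
Step 2: delta_Ah = 63.88 * 69.54 / 100 = 44.422 Ah
Step 3: t = 44.422 / 26.87 = 1.653 hr

1.653 hr


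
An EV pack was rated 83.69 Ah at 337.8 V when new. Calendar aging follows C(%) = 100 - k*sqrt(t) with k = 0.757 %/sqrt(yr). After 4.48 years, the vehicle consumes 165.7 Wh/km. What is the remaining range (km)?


Step 1: capacity retention = 100 - 0.757 * sqrt(4.48) = 100 - 0.757 * 2.1166 = 98.398%
Step 2: C_now = 83.69 * 98.398/100 = 82.349 Ah
Step 3: E_pack = V * C_now = 337.8 * 82.349 = 27817 Wh
Step 4: range = E_pack / consumption = 27817 / 165.7 = 167.9 km

167.9 km


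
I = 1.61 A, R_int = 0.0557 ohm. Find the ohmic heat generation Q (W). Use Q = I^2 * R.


Q = I^2 * R = 1.61^2 * 0.0557 = 0.1444 W

0.1444 W


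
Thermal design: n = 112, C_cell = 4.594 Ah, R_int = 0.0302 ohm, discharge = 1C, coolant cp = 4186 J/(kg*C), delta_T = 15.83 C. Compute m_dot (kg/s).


Step 1: I = 1 * 4.594 = 4.594 A
Step 2: Q_cell = I^2 * R = 4.594^2 * 0.0302 = 0.63737 W
Step 3: Q_total = 112 * 0.63737 = 71.385 W
Step 4: m_dot = Q_total / (cp * dT) = 71.385 / (4186 * 15.83) = 0.001077 kg/s

0.001077 kg/s


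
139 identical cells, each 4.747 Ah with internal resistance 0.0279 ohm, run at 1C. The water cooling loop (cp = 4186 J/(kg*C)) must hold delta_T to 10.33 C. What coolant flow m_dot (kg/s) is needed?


Step 1: I = 1 * 4.747 = 4.747 A
Step 2: Q_cell = I^2 * R = 4.747^2 * 0.0279 = 0.6287 W
Step 3: Q_total = 139 * 0.6287 = 87.389 W
Step 4: m_dot = Q_total / (cp * dT) = 87.389 / (4186 * 10.33) = 0.002021 kg/s

0.002021 kg/s


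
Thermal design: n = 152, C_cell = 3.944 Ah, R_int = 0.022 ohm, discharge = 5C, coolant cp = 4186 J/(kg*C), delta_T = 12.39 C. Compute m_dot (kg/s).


Step 1: I = 5 * 3.944 = 19.72 A
Step 2: Q_cell = I^2 * R = 19.72^2 * 0.022 = 8.5553 W
Step 3: Q_total = 152 * 8.5553 = 1300.4 W
Step 4: m_dot = Q_total / (cp * dT) = 1300.4 / (4186 * 12.39) = 0.02507 kg/s

0.02507 kg/s


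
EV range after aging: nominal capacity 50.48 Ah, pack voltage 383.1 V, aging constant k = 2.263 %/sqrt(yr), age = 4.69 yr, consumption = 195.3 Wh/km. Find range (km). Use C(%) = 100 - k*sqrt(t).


Step 1: capacity retention = 100 - 2.263 * sqrt(4.69) = 100 - 2.263 * 2.1656 = 95.099%
Step 2: C_now = 50.48 * 95.099/100 = 48.006 Ah
Step 3: E_pack = V * C_now = 383.1 * 48.006 = 18391 Wh
Step 4: range = E_pack / consumption = 18391 / 195.3 = 94.17 km

94.17 km


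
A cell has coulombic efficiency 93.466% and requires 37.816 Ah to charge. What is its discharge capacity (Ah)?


Q_dis = eta/100 * Q_chg = 93.466/100 * 37.816 = 35.35 Ah

35.35 Ah


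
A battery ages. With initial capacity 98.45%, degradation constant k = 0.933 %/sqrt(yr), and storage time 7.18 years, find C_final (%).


Step 1: sqrt(7.18 yr) = 2.6796
Step 2: drop = 0.933 * 2.6796 = 2.5001
Step 3: C_final = 98.45 - 2.5001 = 95.95%

95.95%


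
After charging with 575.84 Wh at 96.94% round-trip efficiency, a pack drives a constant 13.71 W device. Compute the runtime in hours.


Step 1: E_discharge = eta/100 * E_charge = 96.94/100 * 575.84 = 558.22 Wh
Step 2: t = E_discharge / P = 558.22 / 13.71 = 40.72 hr

40.72 hr


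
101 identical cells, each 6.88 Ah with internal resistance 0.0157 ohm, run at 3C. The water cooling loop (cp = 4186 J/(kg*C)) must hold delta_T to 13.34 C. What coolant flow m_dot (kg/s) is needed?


Step 1: I = 3 * 6.88 = 20.64 A
Step 2: Q_cell = I^2 * R = 20.64^2 * 0.0157 = 6.6884 W
Step 3: Q_total = 101 * 6.6884 = 675.53 W
Step 4: m_dot = Q_total / (cp * dT) = 675.53 / (4186 * 13.34) = 0.01210 kg/s

0.01210 kg/s


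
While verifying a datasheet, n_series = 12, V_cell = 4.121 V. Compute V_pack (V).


Series voltages add: 12 * 4.121 V = 49.452 V

49.452 V


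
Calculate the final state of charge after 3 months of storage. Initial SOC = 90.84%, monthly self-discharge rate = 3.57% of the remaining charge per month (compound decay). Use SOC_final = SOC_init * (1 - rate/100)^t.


decay = (1 - 3.57/100)^3 = 0.89668
SOC_final = 90.84 * 0.89668 = 81.45%

81.45%


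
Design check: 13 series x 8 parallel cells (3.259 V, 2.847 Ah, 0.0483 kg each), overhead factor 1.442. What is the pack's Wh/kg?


Step 1: V_pack = 13 * 3.259 = 42.367 V
Step 2: C_pack = 8 * 2.847 = 22.776 Ah
Step 3: E_pack = V_pack * C_pack = 42.367 * 22.776 = 964.95 Wh
Step 4: m_pack = 13 * 8 * 0.0483 * 1.442 = 7.2435 kg
Step 5: ED = E_pack / m_pack = 964.95 / 7.2435 = 133.2 Wh/kg

133.2 Wh/kg


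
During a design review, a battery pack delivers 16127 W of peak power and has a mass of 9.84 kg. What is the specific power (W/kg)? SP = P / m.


SP = P / m = 16127 / 9.84 = 1639 W/kg

1639 W/kg


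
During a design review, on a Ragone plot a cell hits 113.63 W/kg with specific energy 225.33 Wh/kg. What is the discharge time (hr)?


t = E / P = 225.33 / 113.63 = 1.983 hr

1.983 hr


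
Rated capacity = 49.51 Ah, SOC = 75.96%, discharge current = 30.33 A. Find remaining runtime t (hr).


Step 1: remaining = SOC/100 * C_total = 75.96/100 * 49.51 = 37.608 Ah
Step 2: t = remaining / I = 37.608 / 30.33 = 1.240 hr

1.240 hr


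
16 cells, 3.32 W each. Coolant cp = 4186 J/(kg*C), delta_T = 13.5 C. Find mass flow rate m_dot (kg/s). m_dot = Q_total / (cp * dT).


Q_total = 16 * 3.32 = 53.12 W
m_dot = Q_total / (cp * dT) = 53.12 / (4186 * 13.5) = 9.400e-04 kg/s

9.400e-04 kg/s


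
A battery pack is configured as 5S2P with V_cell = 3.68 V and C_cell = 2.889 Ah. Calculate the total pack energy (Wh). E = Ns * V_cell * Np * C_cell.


V_pack = 5 * 3.68 = 18.4 V
C_pack = 2 * 2.889 = 5.778 Ah
E = V_pack * C_pack = 18.4 * 5.778 = 106.3 Wh

106.3 Wh


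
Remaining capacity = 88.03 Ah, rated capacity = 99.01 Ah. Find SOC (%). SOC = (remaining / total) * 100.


SOC% = 88.03 / 99.01 * 100 = 88.91%

88.91%


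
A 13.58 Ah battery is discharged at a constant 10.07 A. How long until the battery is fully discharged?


Runtime = 13.58 Ah / 10.07 A = 1.349 hr

1.349 hr


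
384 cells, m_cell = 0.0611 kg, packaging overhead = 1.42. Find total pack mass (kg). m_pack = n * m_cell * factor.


Cell mass sum = 384 * 0.0611 = 23.462 kg
With overhead 1.42: m_pack = 23.462 * 1.42 = 33.32 kg

33.32 kg


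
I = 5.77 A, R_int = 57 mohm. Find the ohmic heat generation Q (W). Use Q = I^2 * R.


Convert: R = 57 mohm = 0.057 ohm
I^2 = 33.293
Q = 33.293 * 0.057 = 1.898 W

1.898 W


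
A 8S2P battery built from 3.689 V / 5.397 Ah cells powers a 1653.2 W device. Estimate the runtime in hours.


Step 1: E_pack = Ns * V_cell * Np * C_cell = 8 * 3.689 * 2 * 5.397 = 318.55 Wh
Step 2: t = E_pack / P = 318.55 / 1653.2 = 0.1927 hr

0.1927 hr


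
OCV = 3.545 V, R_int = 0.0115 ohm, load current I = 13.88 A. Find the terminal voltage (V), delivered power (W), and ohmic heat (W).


Step 1: V_terminal = OCV - I*R = 3.545 - 13.88 * 0.0115 = 3.3854 V
Step 2: P_out = V_terminal * I = 3.3854 * 13.88 = 46.99 W
Step 3: Q = I^2 * R = 13.88^2 * 0.0115 = 2.216 W

V=3.3854 V, P=46.99 W, Q=2.216 W


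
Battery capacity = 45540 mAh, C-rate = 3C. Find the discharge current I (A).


Convert: capacity = 45540 mAh = 45.54 Ah
I = C_rate * capacity = 3 * 45.54 = 136.62 A

136.62 A


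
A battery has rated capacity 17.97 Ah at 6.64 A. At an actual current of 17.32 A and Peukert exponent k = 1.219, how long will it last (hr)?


t_rated = C / I_rated = 17.97 / 6.64 = 2.7063 hr
(I_rated/I)^k = (0.38337)^1.219 = 0.31076
t = t_rated * (I_rated/I)^k = 2.7063 * 0.31076 = 0.8410 hr

0.8410 hr


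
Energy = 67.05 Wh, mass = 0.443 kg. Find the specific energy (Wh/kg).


Specific energy = 67.05 Wh / 0.443 kg = 151.4 Wh/kg

151.4 Wh/kg


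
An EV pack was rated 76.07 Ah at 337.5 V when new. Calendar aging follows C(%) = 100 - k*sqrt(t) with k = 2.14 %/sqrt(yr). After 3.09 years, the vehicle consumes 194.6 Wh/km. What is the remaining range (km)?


Step 1: capacity retention = 100 - 2.14 * sqrt(3.09) = 100 - 2.14 * 1.7578 = 96.238%
Step 2: C_now = 76.07 * 96.238/100 = 73.208 Ah
Step 3: E_pack = V * C_now = 337.5 * 73.208 = 24708 Wh
Step 4: range = E_pack / consumption = 24708 / 194.6 = 127.0 km

127.0 km


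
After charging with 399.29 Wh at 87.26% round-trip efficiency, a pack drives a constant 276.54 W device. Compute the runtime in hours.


Step 1: E_discharge = eta/100 * E_charge = 87.26/100 * 399.29 = 348.42 Wh
Step 2: t = E_discharge / P = 348.42 / 276.54 = 1.260 hr

1.260 hr


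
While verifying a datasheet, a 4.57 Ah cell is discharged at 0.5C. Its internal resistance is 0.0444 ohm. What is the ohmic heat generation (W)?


Step 1: I = C_rate * capacity = 0.5 * 4.57 = 2.285 A
Step 2: Q = I^2 * R = 2.285^2 * 0.0444 = 5.2212 * 0.0444 = 0.2318 W

0.2318 W


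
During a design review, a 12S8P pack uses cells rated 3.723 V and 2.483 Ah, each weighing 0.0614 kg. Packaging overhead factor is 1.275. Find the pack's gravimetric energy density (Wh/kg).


Step 1: V_pack = 12 * 3.723 = 44.676 V
Step 2: C_pack = 8 * 2.483 = 19.864 Ah
Step 3: E_pack = V_pack * C_pack = 44.676 * 19.864 = 887.44 Wh
Step 4: m_pack = 12 * 8 * 0.0614 * 1.275 = 7.5154 kg
Step 5: ED = E_pack / m_pack = 887.44 / 7.5154 = 118.1 Wh/kg

118.1 Wh/kg


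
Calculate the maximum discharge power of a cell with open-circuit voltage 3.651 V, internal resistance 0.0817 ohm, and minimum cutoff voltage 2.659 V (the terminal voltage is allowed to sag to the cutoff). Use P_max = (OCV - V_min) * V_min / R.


dV = OCV - V_min = 0.992 V (so I_max = dV / R)
P_max = dV * V_min / R = 0.992 * 2.659 / 0.0817 = 32.29 W

32.29 W


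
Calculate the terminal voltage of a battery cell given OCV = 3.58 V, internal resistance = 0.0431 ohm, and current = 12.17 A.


IR drop = 12.17 * 0.0431 = 0.52453 V
V = 3.58 - 0.52453 = 3.055 V

3.055 V


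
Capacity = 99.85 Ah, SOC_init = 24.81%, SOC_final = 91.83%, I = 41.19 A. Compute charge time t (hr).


Step 1: dSOC = 91.83% - 24.81% = 67.02%
Step 2: delta_Ah = 99.85 * 67.02 / 100 = 66.919 Ah
Step 3: t = 66.919 / 41.19 = 1.625 hr

1.625 hr


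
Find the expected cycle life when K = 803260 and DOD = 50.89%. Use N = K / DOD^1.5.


Step 1: DOD^1.5 = 50.89^1.5 = 363.04
Step 2: N = 803260 / 363.04 = 2213 cycles

2213 cycles


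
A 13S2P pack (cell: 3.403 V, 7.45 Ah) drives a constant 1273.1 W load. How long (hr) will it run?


Step 1: E_pack = Ns * V_cell * Np * C_cell = 13 * 3.403 * 2 * 7.45 = 659.16 Wh
Step 2: t = E_pack / P = 659.16 / 1273.1 = 0.5178 hr

0.5178 hr


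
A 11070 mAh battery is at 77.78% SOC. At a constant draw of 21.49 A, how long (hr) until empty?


Convert: C_total = 11070 mAh = 11.07 Ah
Step 1: remaining = SOC/100 * C_total = 77.78/100 * 11.07 = 8.6102 Ah
Step 2: t = remaining / I = 8.6102 / 21.49 = 0.4007 hr

0.4007 hr


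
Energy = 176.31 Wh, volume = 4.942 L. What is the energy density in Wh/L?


Volumetric ED = 176.31 Wh / 4.942 L = 35.68 Wh/L

35.68 Wh/L


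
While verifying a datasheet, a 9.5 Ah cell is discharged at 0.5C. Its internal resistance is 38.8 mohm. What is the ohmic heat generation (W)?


Convert: R = 38.8 mohm = 0.0388 ohm
Step 1: I = C_rate * capacity = 0.5 * 9.5 = 4.75 A
Step 2: Q = I^2 * R = 4.75^2 * 0.0388 = 22.563 * 0.0388 = 0.8754 W

0.8754 W


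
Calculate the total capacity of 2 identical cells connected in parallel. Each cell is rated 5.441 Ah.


Parallel capacities add: 2 * 5.441 Ah = 10.882 Ah

10.882 Ah


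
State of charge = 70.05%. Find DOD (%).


DOD = 100 - SOC = 100 - 70.05 = 29.95%

29.95%


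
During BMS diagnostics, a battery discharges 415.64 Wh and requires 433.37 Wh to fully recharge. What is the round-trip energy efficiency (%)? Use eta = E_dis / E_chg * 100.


eta_e = E_dis / E_chg * 100 = 415.64 / 433.37 * 100 = 95.91%

95.91%


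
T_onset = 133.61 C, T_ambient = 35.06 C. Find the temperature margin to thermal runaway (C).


Safety margin = 133.61 C - 35.06 C = 98.55 C

98.55 C


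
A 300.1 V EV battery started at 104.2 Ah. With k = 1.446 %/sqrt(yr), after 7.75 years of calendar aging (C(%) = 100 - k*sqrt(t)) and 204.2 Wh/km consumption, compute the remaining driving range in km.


Step 1: capacity retention = 100 - 1.446 * sqrt(7.75) = 100 - 1.446 * 2.7839 = 95.974%
Step 2: C_now = 104.2 * 95.974/100 = 100 Ah
Step 3: E_pack = V * C_now = 300.1 * 100 = 30010 Wh
Step 4: range = E_pack / consumption = 30010 / 204.2 = 147.0 km

147.0 km


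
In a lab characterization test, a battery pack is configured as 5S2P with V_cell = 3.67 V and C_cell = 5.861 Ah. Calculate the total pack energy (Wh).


E = Ns * Vcell * Np * Ccell = 5 * 3.67 * 2 * 5.861 = 215.1 Wh

215.1 Wh


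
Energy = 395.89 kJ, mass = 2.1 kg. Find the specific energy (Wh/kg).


Convert: E = 395.89 kJ = 109.97 Wh
ED = E / m = 109.97 / 2.1 = 52.37 Wh/kg

52.37 Wh/kg


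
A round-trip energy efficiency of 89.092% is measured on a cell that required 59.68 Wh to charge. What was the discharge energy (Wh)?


E_dis = eta/100 * E_chg = 89.092/100 * 59.68 = 53.17 Wh

53.17 Wh


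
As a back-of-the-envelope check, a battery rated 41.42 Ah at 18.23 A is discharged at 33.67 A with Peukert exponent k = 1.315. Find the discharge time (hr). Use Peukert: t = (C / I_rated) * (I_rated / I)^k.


Step 1: t_rated = C / I_rated = 41.42 / 18.23 = 2.2721 hr
Step 2: ratio = 18.23 / 33.67 = 0.54143
Step 3: ratio^k = 0.54143^1.315 = 0.44628
Step 4: t = t_rated * ratio^k = 2.2721 * 0.44628 = 1.014 hr

1.014 hr


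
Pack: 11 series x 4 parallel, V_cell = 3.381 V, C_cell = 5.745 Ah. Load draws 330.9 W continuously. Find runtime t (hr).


Step 1: E_pack = Ns * V_cell * Np * C_cell = 11 * 3.381 * 4 * 5.745 = 854.65 Wh
Step 2: t = E_pack / P = 854.65 / 330.9 = 2.583 hr

2.583 hr


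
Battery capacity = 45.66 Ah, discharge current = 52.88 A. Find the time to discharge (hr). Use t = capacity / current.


t = capacity / current = 45.66 / 52.88 = 0.8635 hr

0.8635 hr


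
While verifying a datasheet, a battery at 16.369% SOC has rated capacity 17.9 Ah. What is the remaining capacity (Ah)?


remaining = SOC / 100 * total = 16.369 / 100 * 17.9 = 2.930 Ah

2.930 Ah


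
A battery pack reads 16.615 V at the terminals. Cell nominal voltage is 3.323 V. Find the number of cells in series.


n = V_pack / V_cell = 16.615 / 3.323 = 5

5


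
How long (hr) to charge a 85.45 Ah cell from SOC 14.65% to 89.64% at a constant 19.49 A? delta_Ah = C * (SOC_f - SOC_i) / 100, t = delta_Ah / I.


Step 1: dSOC = 89.64% - 14.65% = 74.99%
Step 2: delta_Ah = 85.45 * 74.99 / 100 = 64.079 Ah
Step 3: t = 64.079 / 19.49 = 3.288 hr

3.288 hr


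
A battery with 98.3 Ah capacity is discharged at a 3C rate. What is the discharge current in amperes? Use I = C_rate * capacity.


At 3C: I = 3 * 98.3 Ah = 294.9 A

294.9 A


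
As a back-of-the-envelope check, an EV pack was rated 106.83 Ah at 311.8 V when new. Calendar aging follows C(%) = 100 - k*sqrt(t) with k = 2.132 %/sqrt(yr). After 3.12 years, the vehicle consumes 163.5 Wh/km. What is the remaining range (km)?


Step 1: capacity retention = 100 - 2.132 * sqrt(3.12) = 100 - 2.132 * 1.7664 = 96.234%
Step 2: C_now = 106.83 * 96.234/100 = 102.81 Ah
Step 3: E_pack = V * C_now = 311.8 * 102.81 = 32056 Wh
Step 4: range = E_pack / consumption = 32056 / 163.5 = 196.1 km

196.1 km


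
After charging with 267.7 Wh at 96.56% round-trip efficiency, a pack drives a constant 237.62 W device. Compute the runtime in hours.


Step 1: E_discharge = eta/100 * E_charge = 96.56/100 * 267.7 = 258.49 Wh
Step 2: t = E_discharge / P = 258.49 / 237.62 = 1.088 hr

1.088 hr


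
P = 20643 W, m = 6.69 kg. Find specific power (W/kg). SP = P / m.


Specific power = 20643 W / 6.69 kg = 3086 W/kg

3086 W/kg


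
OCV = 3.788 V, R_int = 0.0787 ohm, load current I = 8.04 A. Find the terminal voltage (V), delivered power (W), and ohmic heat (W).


Step 1: V_terminal = OCV - I*R = 3.788 - 8.04 * 0.0787 = 3.1553 V
Step 2: P_out = V_terminal * I = 3.1553 * 8.04 = 25.37 W
Step 3: Q = I^2 * R = 8.04^2 * 0.0787 = 5.087 W

V=3.1553 V, P=25.37 W, Q=5.087 W


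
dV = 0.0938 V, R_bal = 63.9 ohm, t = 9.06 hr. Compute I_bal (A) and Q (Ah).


First, Ohm's law: I_bal = 0.0938 V / 63.9 ohm = 0.0014679 A
Then Q = I * t = 0.0014679 A * 9.06 hr = 0.01330 Ah

I=0.0014679 A, Q=0.01330 Ah


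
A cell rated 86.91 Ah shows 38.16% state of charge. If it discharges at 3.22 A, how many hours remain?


Step 1: remaining = SOC/100 * C_total = 38.16/100 * 86.91 = 33.165 Ah
Step 2: t = remaining / I = 33.165 / 3.22 = 10.30 hr

10.30 hr


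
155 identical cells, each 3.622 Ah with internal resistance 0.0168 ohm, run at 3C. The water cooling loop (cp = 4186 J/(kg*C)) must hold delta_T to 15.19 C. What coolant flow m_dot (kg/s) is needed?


Step 1: I = 3 * 3.622 = 10.866 A
Step 2: Q_cell = I^2 * R = 10.866^2 * 0.0168 = 1.9836 W
Step 3: Q_total = 155 * 1.9836 = 307.46 W
Step 4: m_dot = Q_total / (cp * dT) = 307.46 / (4186 * 15.19) = 0.004835 kg/s

0.004835 kg/s


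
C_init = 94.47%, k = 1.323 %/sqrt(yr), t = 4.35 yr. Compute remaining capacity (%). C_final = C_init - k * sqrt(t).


sqrt(t) = sqrt(4.35) = 2.0857
C_final = 94.47 - 1.323 * 2.0857 = 91.71%

91.71%


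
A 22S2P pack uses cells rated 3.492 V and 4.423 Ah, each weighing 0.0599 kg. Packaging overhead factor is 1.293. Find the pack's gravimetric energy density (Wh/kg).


Step 1: V_pack = 22 * 3.492 = 76.824 V
Step 2: C_pack = 2 * 4.423 = 8.846 Ah
Step 3: E_pack = V_pack * C_pack = 76.824 * 8.846 = 679.59 Wh
Step 4: m_pack = 22 * 2 * 0.0599 * 1.293 = 3.4078 kg
Step 5: ED = E_pack / m_pack = 679.59 / 3.4078 = 199.4 Wh/kg

199.4 Wh/kg


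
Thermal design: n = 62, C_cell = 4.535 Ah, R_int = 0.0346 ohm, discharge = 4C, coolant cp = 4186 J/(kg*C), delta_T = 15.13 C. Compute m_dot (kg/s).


Step 1: I = 4 * 4.535 = 18.14 A
Step 2: Q_cell = I^2 * R = 18.14^2 * 0.0346 = 11.385 W
Step 3: Q_total = 62 * 11.385 = 705.87 W
Step 4: m_dot = Q_total / (cp * dT) = 705.87 / (4186 * 15.13) = 0.01115 kg/s

0.01115 kg/s


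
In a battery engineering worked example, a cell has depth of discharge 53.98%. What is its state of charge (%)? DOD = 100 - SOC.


SOC = 100 - DOD = 100 - 53.98 = 46.02%

46.02%


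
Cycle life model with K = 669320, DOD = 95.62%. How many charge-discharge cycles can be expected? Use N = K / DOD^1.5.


DOD^1.5 = 935.02
N = K / DOD^1.5 = 669320 / 935.02 = 715.8

715.8 cycles


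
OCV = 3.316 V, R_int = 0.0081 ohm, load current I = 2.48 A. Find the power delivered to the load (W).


Step 1: V_terminal = OCV - I*R = 3.316 - 2.48 * 0.0081 = 3.2959 V
Step 2: P_out = V_terminal * I = 3.2959 * 2.48 = 8.174 W

8.174 W


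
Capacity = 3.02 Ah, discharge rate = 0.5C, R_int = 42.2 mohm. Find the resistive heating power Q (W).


Convert: R = 42.2 mohm = 0.0422 ohm
Step 1: I = C_rate * capacity = 0.5 * 3.02 = 1.51 A
Step 2: Q = I^2 * R = 1.51^2 * 0.0422 = 2.2801 * 0.0422 = 0.09622 W

0.09622 W


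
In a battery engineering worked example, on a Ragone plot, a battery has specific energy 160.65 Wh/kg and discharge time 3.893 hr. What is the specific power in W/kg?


P_specific = E / t = 160.65 / 3.893 = 41.27 W/kg

41.27 W/kg


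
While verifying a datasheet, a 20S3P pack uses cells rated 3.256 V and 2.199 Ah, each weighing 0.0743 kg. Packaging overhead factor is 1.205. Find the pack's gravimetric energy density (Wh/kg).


Step 1: V_pack = 20 * 3.256 = 65.12 V
Step 2: C_pack = 3 * 2.199 = 6.597 Ah
Step 3: E_pack = V_pack * C_pack = 65.12 * 6.597 = 429.6 Wh
Step 4: m_pack = 20 * 3 * 0.0743 * 1.205 = 5.3719 kg
Step 5: ED = E_pack / m_pack = 429.6 / 5.3719 = 79.97 Wh/kg

79.97 Wh/kg


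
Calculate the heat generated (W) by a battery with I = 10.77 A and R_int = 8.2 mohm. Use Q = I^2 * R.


Convert: R = 8.2 mohm = 0.0082 ohm
Q = I^2 * R = 10.77^2 * 0.0082 = 0.9511 W

0.9511 W


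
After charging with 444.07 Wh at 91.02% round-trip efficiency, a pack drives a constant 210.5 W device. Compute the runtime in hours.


Step 1: E_discharge = eta/100 * E_charge = 91.02/100 * 444.07 = 404.19 Wh
Step 2: t = E_discharge / P = 404.19 / 210.5 = 1.920 hr

1.920 hr


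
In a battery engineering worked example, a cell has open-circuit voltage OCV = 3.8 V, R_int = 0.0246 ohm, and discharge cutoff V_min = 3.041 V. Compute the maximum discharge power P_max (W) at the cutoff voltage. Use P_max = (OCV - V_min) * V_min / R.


dV = OCV - V_min = 0.759 V (so I_max = dV / R)
P_max = dV * V_min / R = 0.759 * 3.041 / 0.0246 = 93.83 W

93.83 W


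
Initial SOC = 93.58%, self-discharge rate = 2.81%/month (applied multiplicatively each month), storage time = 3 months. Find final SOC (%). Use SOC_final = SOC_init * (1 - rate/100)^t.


Monthly retention factor = 1 - 2.81/100 = 0.9719
Over 3 months: factor^3 = 0.91805
SOC_final = 93.58 * 0.91805 = 85.91%

85.91%


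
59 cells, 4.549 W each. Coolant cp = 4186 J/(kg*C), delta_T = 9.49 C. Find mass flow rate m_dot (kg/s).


Q_total = 59 * 4.549 = 268.39 W
m_dot = Q_total / (cp * dT) = 268.39 / (4186 * 9.49) = 0.006756 kg/s

0.006756 kg/s


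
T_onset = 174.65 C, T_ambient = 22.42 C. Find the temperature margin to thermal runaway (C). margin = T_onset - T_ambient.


Safety margin = 174.65 C - 22.42 C = 152.23 C

152.23 C


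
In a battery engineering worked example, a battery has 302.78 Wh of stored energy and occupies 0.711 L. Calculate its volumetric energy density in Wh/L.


ED = E / V = 302.78 / 0.711 = 425.9 Wh/L

425.9 Wh/L


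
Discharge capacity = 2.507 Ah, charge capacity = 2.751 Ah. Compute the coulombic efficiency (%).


eta_c = Q_dis / Q_chg * 100 = 2.507 / 2.751 * 100 = 91.13%

91.13%


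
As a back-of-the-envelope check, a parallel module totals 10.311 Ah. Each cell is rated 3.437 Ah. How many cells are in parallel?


n = C_total / C_cell = 10.311 / 3.437 = 3

3


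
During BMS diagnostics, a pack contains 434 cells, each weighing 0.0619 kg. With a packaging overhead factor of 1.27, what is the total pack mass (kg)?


m_pack = n * m_cell * overhead = 434 * 0.0619 * 1.27 = 34.12 kg

34.12 kg


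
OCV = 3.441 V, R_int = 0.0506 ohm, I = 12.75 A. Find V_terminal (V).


IR drop = 12.75 * 0.0506 = 0.64515 V
V = 3.441 - 0.64515 = 2.796 V

2.796 V


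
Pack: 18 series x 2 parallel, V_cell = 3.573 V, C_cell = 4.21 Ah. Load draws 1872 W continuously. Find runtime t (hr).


Step 1: E_pack = Ns * V_cell * Np * C_cell = 18 * 3.573 * 2 * 4.21 = 541.52 Wh
Step 2: t = E_pack / P = 541.52 / 1872 = 0.2893 hr

0.2893 hr


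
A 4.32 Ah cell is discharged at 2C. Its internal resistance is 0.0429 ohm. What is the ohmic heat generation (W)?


Step 1: I = C_rate * capacity = 2 * 4.32 = 8.64 A
Step 2: Q = I^2 * R = 8.64^2 * 0.0429 = 74.65 * 0.0429 = 3.202 W

3.202 W


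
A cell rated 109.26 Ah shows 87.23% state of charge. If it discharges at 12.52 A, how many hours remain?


Step 1: remaining = SOC/100 * C_total = 87.23/100 * 109.26 = 95.307 Ah
Step 2: t = remaining / I = 95.307 / 12.52 = 7.612 hr

7.612 hr


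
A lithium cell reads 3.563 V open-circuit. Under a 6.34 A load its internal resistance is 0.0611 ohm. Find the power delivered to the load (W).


Step 1: V_terminal = OCV - I*R = 3.563 - 6.34 * 0.0611 = 3.1756 V
Step 2: P_out = V_terminal * I = 3.1756 * 6.34 = 20.13 W

20.13 W


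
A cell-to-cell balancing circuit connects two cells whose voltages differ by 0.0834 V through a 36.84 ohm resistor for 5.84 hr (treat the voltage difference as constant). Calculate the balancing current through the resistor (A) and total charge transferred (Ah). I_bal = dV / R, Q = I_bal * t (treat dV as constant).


First, Ohm's law: I_bal = 0.0834 V / 36.84 ohm = 0.0022638 A
Then Q = I * t = 0.0022638 A * 5.84 hr = 0.01322 Ah

I=0.0022638 A, Q=0.01322 Ah


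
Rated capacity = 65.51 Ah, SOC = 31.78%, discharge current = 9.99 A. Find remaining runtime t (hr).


Step 1: remaining = SOC/100 * C_total = 31.78/100 * 65.51 = 20.819 Ah
Step 2: t = remaining / I = 20.819 / 9.99 = 2.084 hr

2.084 hr


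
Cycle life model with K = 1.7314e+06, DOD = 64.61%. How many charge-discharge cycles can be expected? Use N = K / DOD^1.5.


Step 1: DOD^1.5 = 64.61^1.5 = 519.34
Step 2: N = 1.7314e+06 / 519.34 = 3334 cycles

3334 cycles


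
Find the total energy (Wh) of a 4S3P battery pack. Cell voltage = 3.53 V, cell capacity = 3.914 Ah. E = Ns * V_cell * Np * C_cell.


V_pack = 4 * 3.53 = 14.12 V
C_pack = 3 * 3.914 = 11.742 Ah
E = V_pack * C_pack = 14.12 * 11.742 = 165.8 Wh

165.8 Wh


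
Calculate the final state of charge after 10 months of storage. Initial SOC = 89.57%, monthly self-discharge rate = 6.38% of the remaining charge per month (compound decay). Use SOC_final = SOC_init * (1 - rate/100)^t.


decay = (1 - 6.38/100)^10 = 0.51723
SOC_final = 89.57 * 0.51723 = 46.33%

46.33%


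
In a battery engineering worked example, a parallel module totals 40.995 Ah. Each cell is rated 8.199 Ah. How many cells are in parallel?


n = C_total / C_cell = 40.995 / 8.199 = 5

5


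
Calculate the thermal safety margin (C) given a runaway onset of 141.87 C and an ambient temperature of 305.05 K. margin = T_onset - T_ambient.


Convert: T_ambient = 305.05 K = 31.9 C
margin = 141.87 - 31.9 = 109.97 C

109.97 C


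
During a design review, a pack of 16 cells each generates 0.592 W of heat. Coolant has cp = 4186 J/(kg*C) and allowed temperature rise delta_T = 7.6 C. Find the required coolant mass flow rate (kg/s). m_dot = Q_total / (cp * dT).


Step 1: Total heat Q = 16 * 0.592 W = 9.472 W
Step 2: denom = cp * dT = 4186 * 7.6 = 31814
Step 3: m_dot = 9.472 / 31814 = 2.977e-04 kg/s

2.977e-04 kg/s


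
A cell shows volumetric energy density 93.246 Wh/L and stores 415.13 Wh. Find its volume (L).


V = E / ED = 415.13 / 93.246 = 4.452 L

4.452 L


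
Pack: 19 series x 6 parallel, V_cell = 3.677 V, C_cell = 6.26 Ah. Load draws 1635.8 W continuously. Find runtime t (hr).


Step 1: E_pack = Ns * V_cell * Np * C_cell = 19 * 3.677 * 6 * 6.26 = 2624.1 Wh
Step 2: t = E_pack / P = 2624.1 / 1635.8 = 1.604 hr

1.604 hr


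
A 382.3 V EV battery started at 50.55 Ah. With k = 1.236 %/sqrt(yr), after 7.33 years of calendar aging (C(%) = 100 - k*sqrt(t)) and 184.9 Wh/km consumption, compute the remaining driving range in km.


Step 1: capacity retention = 100 - 1.236 * sqrt(7.33) = 100 - 1.236 * 2.7074 = 96.654%
Step 2: C_now = 50.55 * 96.654/100 = 48.859 Ah
Step 3: E_pack = V * C_now = 382.3 * 48.859 = 18679 Wh
Step 4: range = E_pack / consumption = 18679 / 184.9 = 101.0 km

101.0 km


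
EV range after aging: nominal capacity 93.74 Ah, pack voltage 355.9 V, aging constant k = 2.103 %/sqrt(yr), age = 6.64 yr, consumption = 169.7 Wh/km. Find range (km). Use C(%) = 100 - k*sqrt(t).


Step 1: capacity retention = 100 - 2.103 * sqrt(6.64) = 100 - 2.103 * 2.5768 = 94.581%
Step 2: C_now = 93.74 * 94.581/100 = 88.66 Ah
Step 3: E_pack = V * C_now = 355.9 * 88.66 = 31554 Wh
Step 4: range = E_pack / consumption = 31554 / 169.7 = 185.9 km

185.9 km


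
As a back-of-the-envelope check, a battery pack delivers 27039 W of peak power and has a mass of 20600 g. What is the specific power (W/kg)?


Convert: m = 20600 g = 20.6 kg
SP = P / m = 27039 / 20.6 = 1313 W/kg

1313 W/kg


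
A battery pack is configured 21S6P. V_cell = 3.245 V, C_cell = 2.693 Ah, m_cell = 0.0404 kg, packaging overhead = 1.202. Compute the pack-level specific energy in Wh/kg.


Step 1: V_pack = 21 * 3.245 = 68.145 V
Step 2: C_pack = 6 * 2.693 = 16.158 Ah
Step 3: E_pack = V_pack * C_pack = 68.145 * 16.158 = 1101.1 Wh
Step 4: m_pack = 21 * 6 * 0.0404 * 1.202 = 6.1187 kg
Step 5: ED = E_pack / m_pack = 1101.1 / 6.1187 = 180.0 Wh/kg

180.0 Wh/kg


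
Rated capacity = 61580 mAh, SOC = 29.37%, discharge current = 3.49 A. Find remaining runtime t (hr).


Convert: C_total = 61580 mAh = 61.58 Ah
Step 1: remaining = SOC/100 * C_total = 29.37/100 * 61.58 = 18.086 Ah
Step 2: t = remaining / I = 18.086 / 3.49 = 5.182 hr

5.182 hr


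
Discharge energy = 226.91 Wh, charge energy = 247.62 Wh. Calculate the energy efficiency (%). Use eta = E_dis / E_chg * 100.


eta_e = E_dis / E_chg * 100 = 226.91 / 247.62 * 100 = 91.64%

91.64%


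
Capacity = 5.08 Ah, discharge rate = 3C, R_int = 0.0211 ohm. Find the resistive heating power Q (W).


Step 1: I = C_rate * capacity = 3 * 5.08 = 15.24 A
Step 2: Q = I^2 * R = 15.24^2 * 0.0211 = 232.26 * 0.0211 = 4.901 W

4.901 W


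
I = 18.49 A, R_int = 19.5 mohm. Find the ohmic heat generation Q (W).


Convert: R = 19.5 mohm = 0.0195 ohm
Q = I^2 * R = 18.49^2 * 0.0195 = 6.667 W

6.667 W


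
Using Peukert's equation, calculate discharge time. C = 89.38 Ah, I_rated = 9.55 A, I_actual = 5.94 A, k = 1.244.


t_rated = C / I_rated = 89.38 / 9.55 = 9.3592 hr
(I_rated/I)^k = (1.6077)^1.244 = 1.8052
t = t_rated * (I_rated/I)^k = 9.3592 * 1.8052 = 16.90 hr

16.90 hr


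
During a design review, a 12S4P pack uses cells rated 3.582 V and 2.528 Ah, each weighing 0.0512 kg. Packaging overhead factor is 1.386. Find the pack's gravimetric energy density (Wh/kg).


Step 1: V_pack = 12 * 3.582 = 42.984 V
Step 2: C_pack = 4 * 2.528 = 10.112 Ah
Step 3: E_pack = V_pack * C_pack = 42.984 * 10.112 = 434.65 Wh
Step 4: m_pack = 12 * 4 * 0.0512 * 1.386 = 3.4062 kg
Step 5: ED = E_pack / m_pack = 434.65 / 3.4062 = 127.6 Wh/kg

127.6 Wh/kg


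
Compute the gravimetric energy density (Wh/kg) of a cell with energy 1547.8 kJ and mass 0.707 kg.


Convert: E = 1547.8 kJ = 429.94 Wh
ED = E / m = 429.94 / 0.707 = 608.1 Wh/kg

608.1 Wh/kg


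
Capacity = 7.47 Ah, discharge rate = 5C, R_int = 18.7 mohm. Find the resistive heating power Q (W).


Convert: R = 18.7 mohm = 0.0187 ohm
Step 1: I = C_rate * capacity = 5 * 7.47 = 37.35 A
Step 2: Q = I^2 * R = 37.35^2 * 0.0187 = 1395 * 0.0187 = 26.09 W

26.09 W


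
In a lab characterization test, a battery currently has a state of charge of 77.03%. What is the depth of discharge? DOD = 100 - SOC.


DOD = 100 - SOC = 100 - 77.03 = 22.97%

22.97%


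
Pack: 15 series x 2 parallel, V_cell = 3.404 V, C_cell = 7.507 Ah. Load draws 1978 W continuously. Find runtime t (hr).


Step 1: E_pack = Ns * V_cell * Np * C_cell = 15 * 3.404 * 2 * 7.507 = 766.61 Wh
Step 2: t = E_pack / P = 766.61 / 1978 = 0.3876 hr

0.3876 hr


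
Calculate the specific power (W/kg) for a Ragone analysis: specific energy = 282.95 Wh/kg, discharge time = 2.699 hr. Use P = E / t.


P_specific = E / t = 282.95 / 2.699 = 104.8 W/kg

104.8 W/kg
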